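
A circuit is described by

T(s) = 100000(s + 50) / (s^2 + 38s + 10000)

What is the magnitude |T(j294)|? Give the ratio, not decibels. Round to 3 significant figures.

386

At s = jω = j294:
zero (s+50): 50 + j294 → |·| = √(50²+294²) = √88936 ≈ 298.22, ∠ = arctan(294/50) ≈ 80.35°
quadratic: (j294)² + 38·j294 + 10000 = -76436 + j11172 → |·| ≈ 77248, ∠ ≈ 171.68°
|T| = 100000 · 298.22 / 77248 ≈ 386.06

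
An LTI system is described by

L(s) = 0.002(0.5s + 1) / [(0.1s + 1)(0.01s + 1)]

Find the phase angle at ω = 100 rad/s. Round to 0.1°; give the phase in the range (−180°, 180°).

At ω = 100 rad/s:
zero (1 + j100·0.5) = 1 + j50 → |·| ≈ 50.01, ∠ ≈ 88.85°
pole (1 + j100·0.1) = 1 + j10 → |·| ≈ 10.05, ∠ ≈ 84.29°
pole (1 + j100·0.01) = 1 + j1 → |·| ≈ 1.4142, ∠ ≈ 45.00°
∠L = (88.85°) − (84.29° + 45.00°) = -40.44°

-40.4°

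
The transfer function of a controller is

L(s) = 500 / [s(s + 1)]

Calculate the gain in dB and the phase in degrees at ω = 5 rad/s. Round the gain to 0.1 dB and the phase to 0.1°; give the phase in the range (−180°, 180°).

25.9 dB, -168.7°

At s = jω = j5:
pole (s+1): 1 + j5 → |·| = √(1²+5²) = √26 ≈ 5.099, ∠ = arctan(5/1) ≈ 78.69°
pole at origin: |s| = 5, ∠ = 90.00° (in denominator)
|L| = 500 / 25.495 ≈ 19.612
Gain = 20 log₁₀(19.612) ≈ 25.85 dB
∠L = 0.00° − 168.69° = -168.69°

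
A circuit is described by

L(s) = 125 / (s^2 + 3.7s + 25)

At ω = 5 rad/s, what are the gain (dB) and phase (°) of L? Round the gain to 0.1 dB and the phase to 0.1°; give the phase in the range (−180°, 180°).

16.6 dB, -90.0°

At s = jω = j5:
quadratic: (j5)² + 3.7·j5 + 25 = 0 + j18.5 → |·| ≈ 18.5, ∠ ≈ 90.00°
|L| = 125 / 18.5 ≈ 6.7568
Gain = 20 log₁₀(6.7568) ≈ 16.59 dB
∠L = 0.00° − 90.00° = -90.00°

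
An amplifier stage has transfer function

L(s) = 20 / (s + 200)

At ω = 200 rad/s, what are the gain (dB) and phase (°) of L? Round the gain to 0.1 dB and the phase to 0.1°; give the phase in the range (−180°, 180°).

-23.0 dB, -45.0°

At s = jω = j200:
pole (s+200): 200 + j200 → |·| = √(200²+200²) = √80000 ≈ 282.84, ∠ = arctan(200/200) ≈ 45.00°
|L| = 20 / 282.84 ≈ 0.070711
Gain = 20 log₁₀(0.070711) ≈ -23.01 dB
∠L = 0.00° − 45.00° = -45.00°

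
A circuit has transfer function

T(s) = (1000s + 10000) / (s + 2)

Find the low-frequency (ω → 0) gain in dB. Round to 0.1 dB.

74.0 dB

T(0) = 10000 / 2 = 5000
20 log₁₀(5000) ≈ 73.98 dB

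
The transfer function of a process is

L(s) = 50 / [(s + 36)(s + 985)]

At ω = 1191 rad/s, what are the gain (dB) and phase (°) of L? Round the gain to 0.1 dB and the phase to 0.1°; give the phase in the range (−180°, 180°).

-91.3 dB, -138.7°

At s = jω = j1191:
pole (s+36): 36 + j1191 → |·| = √(36²+1191²) = √1419777 ≈ 1191.5, ∠ = arctan(1191/36) ≈ 88.27°
pole (s+985): 985 + j1191 → |·| = √(985²+1191²) = √2388706 ≈ 1545.5, ∠ = arctan(1191/985) ≈ 50.41°
|L| = 50 / 1.8415e+06 ≈ 2.7152e-05
Gain = 20 log₁₀(2.7152e-05) ≈ -91.32 dB
∠L = 0.00° − 138.68° = -138.68°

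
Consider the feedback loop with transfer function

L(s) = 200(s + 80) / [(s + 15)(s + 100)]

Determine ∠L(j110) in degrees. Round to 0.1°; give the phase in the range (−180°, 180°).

At s = jω = j110:
zero (s+80): 80 + j110 → |·| = √(80²+110²) = √18500 ≈ 136.01, ∠ = arctan(110/80) ≈ 53.97°
pole (s+15): 15 + j110 → |·| = √(15²+110²) = √12325 ≈ 111.02, ∠ = arctan(110/15) ≈ 82.23°
pole (s+100): 100 + j110 → |·| = √(100²+110²) = √22100 ≈ 148.66, ∠ = arctan(110/100) ≈ 47.73°
∠L = 53.97° − 129.96° = -75.99°

-76.0°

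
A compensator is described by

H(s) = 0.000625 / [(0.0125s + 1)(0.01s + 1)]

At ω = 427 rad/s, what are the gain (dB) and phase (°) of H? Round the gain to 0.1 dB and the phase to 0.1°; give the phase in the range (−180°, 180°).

At ω = 427 rad/s:
pole (1 + j427·0.0125) = 1 + j5.3375 → |·| ≈ 5.4304, ∠ ≈ 79.39°
pole (1 + j427·0.01) = 1 + j4.27 → |·| ≈ 4.3855, ∠ ≈ 76.82°
|H| = 0.000625 · 1 / (5.4304 · 4.3855) ≈ 2.6244e-05
Gain = 20 log₁₀(2.6244e-05) ≈ -91.62 dB
∠H = (0°) − (79.39° + 76.82°) = -156.21°

-91.6 dB, -156.2°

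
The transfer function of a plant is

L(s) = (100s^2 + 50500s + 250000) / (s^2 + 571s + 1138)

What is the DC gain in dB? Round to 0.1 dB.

46.8 dB

L(0) = 250000 / 1138 ≈ 219.68
20 log₁₀(219.68) ≈ 46.84 dB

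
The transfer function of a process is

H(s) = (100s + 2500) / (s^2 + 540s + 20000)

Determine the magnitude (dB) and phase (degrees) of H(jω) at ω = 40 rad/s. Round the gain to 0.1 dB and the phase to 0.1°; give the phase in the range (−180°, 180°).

Substitute s = j40:
Numerator: 100(j40) + 2500 = 2500 + j4000
Denominator: (j40)^2 + 540(j40) + 20000 = 18400 + j21600
|N| = √(2500² + 4000²) ≈ 4717, ∠N ≈ 57.99°
|D| = √(18400² + 21600²) ≈ 28375, ∠D ≈ 49.57°
|H| = 4717 / 28375 ≈ 0.16624
Gain = 20 log₁₀(0.16624) ≈ -15.59 dB
∠H = 57.99° − 49.57° = 8.42°

-15.6 dB, 8.4°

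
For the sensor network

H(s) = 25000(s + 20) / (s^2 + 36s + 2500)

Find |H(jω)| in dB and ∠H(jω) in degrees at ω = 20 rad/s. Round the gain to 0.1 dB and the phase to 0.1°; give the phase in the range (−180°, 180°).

At s = jω = j20:
zero (s+20): 20 + j20 → |·| = √(20²+20²) = √800 ≈ 28.284, ∠ = arctan(20/20) ≈ 45.00°
quadratic: (j20)² + 36·j20 + 2500 = 2100 + j720 → |·| ≈ 2220, ∠ ≈ 18.92°
|H| = 25000 · 28.284 / 2220 ≈ 318.51
Gain = 20 log₁₀(318.51) ≈ 50.06 dB
∠H = 45.00° − 18.92° = 26.08°

50.1 dB, 26.1°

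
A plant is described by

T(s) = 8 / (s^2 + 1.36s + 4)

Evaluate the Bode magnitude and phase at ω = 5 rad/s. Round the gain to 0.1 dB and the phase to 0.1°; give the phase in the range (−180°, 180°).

-8.8 dB, -162.1°

At s = jω = j5:
quadratic: (j5)² + 1.36·j5 + 4 = -21 + j6.8 → |·| ≈ 22.074, ∠ ≈ 162.06°
|T| = 8 / 22.074 ≈ 0.36242
Gain = 20 log₁₀(0.36242) ≈ -8.82 dB
∠T = 0.00° − 162.06° = -162.06°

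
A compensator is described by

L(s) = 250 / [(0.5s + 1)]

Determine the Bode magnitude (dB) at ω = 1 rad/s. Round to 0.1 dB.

At ω = 1 rad/s:
pole (1 + j1·0.5) = 1 + j0.5 → |·| ≈ 1.118, ∠ ≈ 26.57°
|L| = 250 · 1 / (1.118) ≈ 223.61
Gain = 20 log₁₀(223.61) ≈ 46.99 dB

47.0 dB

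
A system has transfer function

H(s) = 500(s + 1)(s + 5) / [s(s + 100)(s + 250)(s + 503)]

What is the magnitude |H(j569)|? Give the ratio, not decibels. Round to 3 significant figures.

At s = jω = j569:
zero (s+1): 1 + j569 → |·| = √(1²+569²) = √323762 ≈ 569, ∠ = arctan(569/1) ≈ 89.90°
zero (s+5): 5 + j569 → |·| = √(5²+569²) = √323786 ≈ 569.02, ∠ = arctan(569/5) ≈ 89.50°
pole (s+100): 100 + j569 → |·| = √(100²+569²) = √333761 ≈ 577.72, ∠ = arctan(569/100) ≈ 80.03°
pole (s+250): 250 + j569 → |·| = √(250²+569²) = √386261 ≈ 621.5, ∠ = arctan(569/250) ≈ 66.28°
pole (s+503): 503 + j569 → |·| = √(503²+569²) = √576770 ≈ 759.45, ∠ = arctan(569/503) ≈ 48.52°
pole at origin: |s| = 569, ∠ = 90.00° (in denominator)
|H| = 500 · 3.2377e+05 / 1.5516e+11 ≈ 0.0010433

0.00104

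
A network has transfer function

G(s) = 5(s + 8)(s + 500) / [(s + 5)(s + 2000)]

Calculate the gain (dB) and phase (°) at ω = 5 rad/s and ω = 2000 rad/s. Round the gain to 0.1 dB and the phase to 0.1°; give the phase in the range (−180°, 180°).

At s = jω = j5:
zero (s+8): 8 + j5 → |·| = √(8²+5²) = √89 ≈ 9.434, ∠ = arctan(5/8) ≈ 32.01°
zero (s+500): 500 + j5 → |·| = √(500²+5²) = √250025 ≈ 500.02, ∠ = arctan(5/500) ≈ 0.57°
pole (s+5): 5 + j5 → |·| = √(5²+5²) = √50 ≈ 7.0711, ∠ = arctan(5/5) ≈ 45.00°
pole (s+2000): 2000 + j5 → |·| = √(2000²+5²) = √4000025 ≈ 2000, ∠ = arctan(5/2000) ≈ 0.14°
|G| = 5 · 4717.2 / 14142 ≈ 1.6678
Gain = 20 log₁₀(1.6678) ≈ 4.44 dB
∠G = 32.58° − 45.14° = -12.56°

At s = jω = j2000:
zero (s+8): 8 + j2000 → |·| = √(8²+2000²) = √4000064 ≈ 2000, ∠ = arctan(2000/8) ≈ 89.77°
zero (s+500): 500 + j2000 → |·| = √(500²+2000²) = √4250000 ≈ 2061.6, ∠ = arctan(2000/500) ≈ 75.96°
pole (s+5): 5 + j2000 → |·| = √(5²+2000²) = √4000025 ≈ 2000, ∠ = arctan(2000/5) ≈ 89.86°
pole (s+2000): 2000 + j2000 → |·| = √(2000²+2000²) = √8000000 ≈ 2828.4, ∠ = arctan(2000/2000) ≈ 45.00°
|G| = 5 · 4.1232e+06 / 5.6568e+06 ≈ 3.6445
Gain = 20 log₁₀(3.6445) ≈ 11.23 dB
∠G = 165.73° − 134.86° = 30.87°

ω = 5: 4.4 dB, -12.6°; ω = 2000: 11.2 dB, 30.9°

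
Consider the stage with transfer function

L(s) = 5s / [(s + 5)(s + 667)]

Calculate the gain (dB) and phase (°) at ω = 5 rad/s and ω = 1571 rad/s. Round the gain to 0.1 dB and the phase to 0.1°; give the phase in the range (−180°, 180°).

At s = jω = j5:
zero at origin: s = j5 → |·| = 5, ∠ = 90.00°
pole (s+5): 5 + j5 → |·| = √(5²+5²) = √50 ≈ 7.0711, ∠ = arctan(5/5) ≈ 45.00°
pole (s+667): 667 + j5 → |·| = √(667²+5²) = √444914 ≈ 667.02, ∠ = arctan(5/667) ≈ 0.43°
|L| = 5 · 5 / 4716.6 ≈ 0.0053004
Gain = 20 log₁₀(0.0053004) ≈ -45.51 dB
∠L = 90.00° − 45.43° = 44.57°

At s = jω = j1571:
zero at origin: s = j1571 → |·| = 1571, ∠ = 90.00°
pole (s+5): 5 + j1571 → |·| = √(5²+1571²) = √2468066 ≈ 1571, ∠ = arctan(1571/5) ≈ 89.82°
pole (s+667): 667 + j1571 → |·| = √(667²+1571²) = √2912930 ≈ 1706.7, ∠ = arctan(1571/667) ≈ 67.00°
|L| = 5 · 1571 / 2.6812e+06 ≈ 0.0029297
Gain = 20 log₁₀(0.0029297) ≈ -50.66 dB
∠L = 90.00° − 156.82° = -66.82°

ω = 5: -45.5 dB, 44.6°; ω = 1571: -50.7 dB, -66.8°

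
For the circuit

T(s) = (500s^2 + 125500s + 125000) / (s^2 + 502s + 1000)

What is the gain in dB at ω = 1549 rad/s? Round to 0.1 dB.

Substitute s = j1549:
Numerator: 500(j1549)^2 + 125500(j1549) + 125000 = -1199575500 + j194399500
Denominator: (j1549)^2 + 502(j1549) + 1000 = -2398401 + j777598
|N| = √(1199575500² + 194399500²) ≈ 1.2152e+09, ∠N ≈ 170.79°
|D| = √(2398401² + 777598²) ≈ 2.5213e+06, ∠D ≈ 162.04°
|T| = 1.2152e+09 / 2.5213e+06 ≈ 481.97
Gain = 20 log₁₀(481.97) ≈ 53.66 dB

53.7 dB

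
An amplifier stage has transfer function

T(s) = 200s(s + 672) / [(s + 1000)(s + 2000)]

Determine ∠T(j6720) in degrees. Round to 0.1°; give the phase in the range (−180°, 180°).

At s = jω = j6720:
zero (s+672): 672 + j6720 → |·| = √(672²+6720²) = √45609984 ≈ 6753.5, ∠ = arctan(6720/672) ≈ 84.29°
zero at origin: s = j6720 → |·| = 6720, ∠ = 90.00°
pole (s+1000): 1000 + j6720 → |·| = √(1000²+6720²) = √46158400 ≈ 6794, ∠ = arctan(6720/1000) ≈ 81.54°
pole (s+2000): 2000 + j6720 → |·| = √(2000²+6720²) = √49158400 ≈ 7011.3, ∠ = arctan(6720/2000) ≈ 73.43°
∠T = 174.29° − 154.97° = 19.32°

19.3°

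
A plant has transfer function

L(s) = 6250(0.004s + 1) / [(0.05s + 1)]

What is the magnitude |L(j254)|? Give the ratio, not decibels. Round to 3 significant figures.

699

At ω = 254 rad/s:
zero (1 + j254·0.004) = 1 + j1.016 → |·| ≈ 1.4256, ∠ ≈ 45.45°
pole (1 + j254·0.05) = 1 + j12.7 → |·| ≈ 12.739, ∠ ≈ 85.50°
|L| = 6250 · 1.4256 / (12.739) ≈ 699.43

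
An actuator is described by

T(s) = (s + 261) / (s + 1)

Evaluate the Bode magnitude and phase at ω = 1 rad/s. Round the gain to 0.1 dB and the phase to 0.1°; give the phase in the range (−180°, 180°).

45.3 dB, -44.8°

At s = jω = j1:
zero (s+261): 261 + j1 → |·| = √(261²+1²) = √68122 ≈ 261, ∠ = arctan(1/261) ≈ 0.22°
pole (s+1): 1 + j1 → |·| = √(1²+1²) = √2 ≈ 1.4142, ∠ = arctan(1/1) ≈ 45.00°
|T| = 1 · 261 / 1.4142 ≈ 184.56
Gain = 20 log₁₀(184.56) ≈ 45.32 dB
∠T = 0.22° − 45.00° = -44.78°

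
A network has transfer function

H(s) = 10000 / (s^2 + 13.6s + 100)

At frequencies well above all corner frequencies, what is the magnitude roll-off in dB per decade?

Each pole contributes −20 dB/decade at high frequency; each zero contributes +20 dB/decade.
Net: 0 zero(s) − 2 pole(s) → -40 dB/decade.

-40 dB/decade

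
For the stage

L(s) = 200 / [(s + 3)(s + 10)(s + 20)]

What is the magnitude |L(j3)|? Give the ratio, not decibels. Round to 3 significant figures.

At s = jω = j3:
pole (s+3): 3 + j3 → |·| = √(3²+3²) = √18 ≈ 4.2426, ∠ = arctan(3/3) ≈ 45.00°
pole (s+10): 10 + j3 → |·| = √(10²+3²) = √109 ≈ 10.44, ∠ = arctan(3/10) ≈ 16.70°
pole (s+20): 20 + j3 → |·| = √(20²+3²) = √409 ≈ 20.224, ∠ = arctan(3/20) ≈ 8.53°
|L| = 200 / 895.78 ≈ 0.22327

0.223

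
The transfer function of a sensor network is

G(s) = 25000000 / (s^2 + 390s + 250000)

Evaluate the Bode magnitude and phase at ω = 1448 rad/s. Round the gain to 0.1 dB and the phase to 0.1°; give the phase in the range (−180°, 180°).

At s = jω = j1448:
quadratic: (j1448)² + 390·j1448 + 250000 = -1846704 + j564720 → |·| ≈ 1.9311e+06, ∠ ≈ 163.00°
|G| = 25000000 / 1.9311e+06 ≈ 12.946
Gain = 20 log₁₀(12.946) ≈ 22.24 dB
∠G = 0.00° − 163.00° = -163.00°

22.2 dB, -163.0°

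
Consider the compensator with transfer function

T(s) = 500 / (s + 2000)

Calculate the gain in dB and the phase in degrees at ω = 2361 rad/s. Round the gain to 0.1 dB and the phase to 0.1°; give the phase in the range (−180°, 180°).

-15.8 dB, -49.7°

At s = jω = j2361:
pole (s+2000): 2000 + j2361 → |·| = √(2000²+2361²) = √9574321 ≈ 3094.2, ∠ = arctan(2361/2000) ≈ 49.73°
|T| = 500 / 3094.2 ≈ 0.16159
Gain = 20 log₁₀(0.16159) ≈ -15.83 dB
∠T = 0.00° − 49.73° = -49.73°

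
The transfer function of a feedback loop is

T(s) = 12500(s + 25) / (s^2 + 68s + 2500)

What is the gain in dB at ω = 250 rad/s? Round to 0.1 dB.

34.0 dB

At s = jω = j250:
zero (s+25): 25 + j250 → |·| = √(25²+250²) = √63125 ≈ 251.25, ∠ = arctan(250/25) ≈ 84.29°
quadratic: (j250)² + 68·j250 + 2500 = -60000 + j17000 → |·| ≈ 62362, ∠ ≈ 164.18°
|T| = 12500 · 251.25 / 62362 ≈ 50.361
Gain = 20 log₁₀(50.361) ≈ 34.04 dB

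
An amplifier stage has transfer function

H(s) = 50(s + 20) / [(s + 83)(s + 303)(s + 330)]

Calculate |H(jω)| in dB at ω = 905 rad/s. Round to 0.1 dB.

-85.3 dB

At s = jω = j905:
zero (s+20): 20 + j905 → |·| = √(20²+905²) = √819425 ≈ 905.22, ∠ = arctan(905/20) ≈ 88.73°
pole (s+83): 83 + j905 → |·| = √(83²+905²) = √825914 ≈ 908.8, ∠ = arctan(905/83) ≈ 84.76°
pole (s+303): 303 + j905 → |·| = √(303²+905²) = √910834 ≈ 954.38, ∠ = arctan(905/303) ≈ 71.49°
pole (s+330): 330 + j905 → |·| = √(330²+905²) = √927925 ≈ 963.29, ∠ = arctan(905/330) ≈ 69.97°
|H| = 50 · 905.22 / 8.355e+08 ≈ 5.4172e-05
Gain = 20 log₁₀(5.4172e-05) ≈ -85.32 dB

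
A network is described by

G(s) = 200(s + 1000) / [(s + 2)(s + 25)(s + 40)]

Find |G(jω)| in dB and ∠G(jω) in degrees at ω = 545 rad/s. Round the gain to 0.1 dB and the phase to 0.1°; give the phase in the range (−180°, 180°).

-57.1 dB, 125.6°

At s = jω = j545:
zero (s+1000): 1000 + j545 → |·| = √(1000²+545²) = √1297025 ≈ 1138.9, ∠ = arctan(545/1000) ≈ 28.59°
pole (s+2): 2 + j545 → |·| = √(2²+545²) = √297029 ≈ 545, ∠ = arctan(545/2) ≈ 89.79°
pole (s+25): 25 + j545 → |·| = √(25²+545²) = √297650 ≈ 545.57, ∠ = arctan(545/25) ≈ 87.37°
pole (s+40): 40 + j545 → |·| = √(40²+545²) = √298625 ≈ 546.47, ∠ = arctan(545/40) ≈ 85.80°
|G| = 200 · 1138.9 / 1.6249e+08 ≈ 0.0014018
Gain = 20 log₁₀(0.0014018) ≈ -57.07 dB
∠G = 28.59° − 262.96° = -234.37° ≡ 125.63° (principal value)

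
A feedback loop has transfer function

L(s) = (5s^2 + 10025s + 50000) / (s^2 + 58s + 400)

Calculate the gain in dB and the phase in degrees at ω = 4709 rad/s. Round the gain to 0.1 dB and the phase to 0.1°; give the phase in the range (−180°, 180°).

Substitute s = j4709:
Numerator: 5(j4709)^2 + 10025(j4709) + 50000 = -110823405 + j47207725
Denominator: (j4709)^2 + 58(j4709) + 400 = -22174281 + j273122
|N| = √(110823405² + 47207725²) ≈ 1.2046e+08, ∠N ≈ 156.93°
|D| = √(22174281² + 273122²) ≈ 2.2176e+07, ∠D ≈ 179.29°
|L| = 1.2046e+08 / 2.2176e+07 ≈ 5.432
Gain = 20 log₁₀(5.432) ≈ 14.70 dB
∠L = 156.93° − 179.29° = -22.36°

14.7 dB, -22.4°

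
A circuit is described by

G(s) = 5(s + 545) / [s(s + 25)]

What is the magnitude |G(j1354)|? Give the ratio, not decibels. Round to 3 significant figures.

0.00398

At s = jω = j1354:
zero (s+545): 545 + j1354 → |·| = √(545²+1354²) = √2130341 ≈ 1459.6, ∠ = arctan(1354/545) ≈ 68.07°
pole (s+25): 25 + j1354 → |·| = √(25²+1354²) = √1833941 ≈ 1354.2, ∠ = arctan(1354/25) ≈ 88.94°
pole at origin: |s| = 1354, ∠ = 90.00° (in denominator)
|G| = 5 · 1459.6 / 1.8336e+06 ≈ 0.0039801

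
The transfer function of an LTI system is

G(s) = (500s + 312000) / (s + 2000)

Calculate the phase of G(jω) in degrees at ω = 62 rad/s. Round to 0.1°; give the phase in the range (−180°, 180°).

3.9°

Substitute s = j62:
Numerator: 500(j62) + 312000 = 312000 + j31000
Denominator: (j62) + 2000 = 2000 + j62
|N| = √(312000² + 31000²) ≈ 3.1354e+05, ∠N ≈ 5.67°
|D| = √(2000² + 62²) ≈ 2001, ∠D ≈ 1.78°
∠G = 5.67° − 1.78° = 3.89°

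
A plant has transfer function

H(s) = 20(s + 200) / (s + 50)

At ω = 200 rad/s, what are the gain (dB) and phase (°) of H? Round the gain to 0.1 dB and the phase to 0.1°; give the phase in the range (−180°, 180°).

At s = jω = j200:
zero (s+200): 200 + j200 → |·| = √(200²+200²) = √80000 ≈ 282.84, ∠ = arctan(200/200) ≈ 45.00°
pole (s+50): 50 + j200 → |·| = √(50²+200²) = √42500 ≈ 206.16, ∠ = arctan(200/50) ≈ 75.96°
|H| = 20 · 282.84 / 206.16 ≈ 27.439
Gain = 20 log₁₀(27.439) ≈ 28.77 dB
∠H = 45.00° − 75.96° = -30.96°

28.8 dB, -31.0°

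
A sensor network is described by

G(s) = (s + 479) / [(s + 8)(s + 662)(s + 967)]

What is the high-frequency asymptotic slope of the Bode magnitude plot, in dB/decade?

-40 dB/decade

Each pole contributes −20 dB/decade at high frequency; each zero contributes +20 dB/decade.
Net: 1 zero(s) − 3 pole(s) → -40 dB/decade.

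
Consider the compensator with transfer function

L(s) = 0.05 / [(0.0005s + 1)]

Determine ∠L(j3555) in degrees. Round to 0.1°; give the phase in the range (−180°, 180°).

At ω = 3555 rad/s:
pole (1 + j3555·0.0005) = 1 + j1.7775 → |·| ≈ 2.0395, ∠ ≈ 60.64°
∠L = (0°) − (60.64°) = -60.64°

-60.6°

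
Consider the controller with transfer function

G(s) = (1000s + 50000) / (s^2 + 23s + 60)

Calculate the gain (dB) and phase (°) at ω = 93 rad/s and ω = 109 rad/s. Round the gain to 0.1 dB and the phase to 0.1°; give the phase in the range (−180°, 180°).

Substitute s = j93:
Numerator: 1000(j93) + 50000 = 50000 + j93000
Denominator: (j93)^2 + 23(j93) + 60 = -8589 + j2139
|N| = √(50000² + 93000²) ≈ 1.0559e+05, ∠N ≈ 61.74°
|D| = √(8589² + 2139²) ≈ 8851.3, ∠D ≈ 166.02°
|G| = 1.0559e+05 / 8851.3 ≈ 11.929
Gain = 20 log₁₀(11.929) ≈ 21.53 dB
∠G = 61.74° − 166.02° = -104.28°

Substitute s = j109:
Numerator: 1000(j109) + 50000 = 50000 + j109000
Denominator: (j109)^2 + 23(j109) + 60 = -11821 + j2507
|N| = √(50000² + 109000²) ≈ 1.1992e+05, ∠N ≈ 65.36°
|D| = √(11821² + 2507²) ≈ 12084, ∠D ≈ 168.03°
|G| = 1.1992e+05 / 12084 ≈ 9.9239
Gain = 20 log₁₀(9.9239) ≈ 19.93 dB
∠G = 65.36° − 168.03° = -102.67°

ω = 93: 21.5 dB, -104.3°; ω = 109: 19.9 dB, -102.7°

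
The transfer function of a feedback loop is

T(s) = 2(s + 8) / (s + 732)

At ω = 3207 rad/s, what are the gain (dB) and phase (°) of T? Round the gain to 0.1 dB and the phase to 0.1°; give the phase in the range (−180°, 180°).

At s = jω = j3207:
zero (s+8): 8 + j3207 → |·| = √(8²+3207²) = √10284913 ≈ 3207, ∠ = arctan(3207/8) ≈ 89.86°
pole (s+732): 732 + j3207 → |·| = √(732²+3207²) = √10820673 ≈ 3289.5, ∠ = arctan(3207/732) ≈ 77.14°
|T| = 2 · 3207 / 3289.5 ≈ 1.9498
Gain = 20 log₁₀(1.9498) ≈ 5.80 dB
∠T = 89.86° − 77.14° = 12.72°

5.8 dB, 12.7°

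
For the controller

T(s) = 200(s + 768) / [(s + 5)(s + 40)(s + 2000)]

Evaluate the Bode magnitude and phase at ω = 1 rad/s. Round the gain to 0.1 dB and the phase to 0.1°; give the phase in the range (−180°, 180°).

At s = jω = j1:
zero (s+768): 768 + j1 → |·| = √(768²+1²) = √589825 ≈ 768, ∠ = arctan(1/768) ≈ 0.07°
pole (s+5): 5 + j1 → |·| = √(5²+1²) = √26 ≈ 5.099, ∠ = arctan(1/5) ≈ 11.31°
pole (s+40): 40 + j1 → |·| = √(40²+1²) = √1601 ≈ 40.012, ∠ = arctan(1/40) ≈ 1.43°
pole (s+2000): 2000 + j1 → |·| = √(2000²+1²) = √4000001 ≈ 2000, ∠ = arctan(1/2000) ≈ 0.03°
|T| = 200 · 768 / 4.0804e+05 ≈ 0.37643
Gain = 20 log₁₀(0.37643) ≈ -8.49 dB
∠T = 0.07° − 12.77° = -12.70°

-8.5 dB, -12.7°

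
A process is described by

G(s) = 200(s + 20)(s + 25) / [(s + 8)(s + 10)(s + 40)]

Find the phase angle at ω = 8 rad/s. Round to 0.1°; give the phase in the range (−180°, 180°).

At s = jω = j8:
zero (s+20): 20 + j8 → |·| = √(20²+8²) = √464 ≈ 21.541, ∠ = arctan(8/20) ≈ 21.80°
zero (s+25): 25 + j8 → |·| = √(25²+8²) = √689 ≈ 26.249, ∠ = arctan(8/25) ≈ 17.74°
pole (s+8): 8 + j8 → |·| = √(8²+8²) = √128 ≈ 11.314, ∠ = arctan(8/8) ≈ 45.00°
pole (s+10): 10 + j8 → |·| = √(10²+8²) = √164 ≈ 12.806, ∠ = arctan(8/10) ≈ 38.66°
pole (s+40): 40 + j8 → |·| = √(40²+8²) = √1664 ≈ 40.792, ∠ = arctan(8/40) ≈ 11.31°
∠G = 39.54° − 94.97° = -55.43°

-55.4°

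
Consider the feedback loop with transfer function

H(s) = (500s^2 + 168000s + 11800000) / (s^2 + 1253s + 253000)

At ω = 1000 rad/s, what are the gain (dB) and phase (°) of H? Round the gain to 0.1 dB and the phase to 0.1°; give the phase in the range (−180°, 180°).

Substitute s = j1000:
Numerator: 500(j1000)^2 + 168000(j1000) + 11800000 = -488200000 + j168000000
Denominator: (j1000)^2 + 1253(j1000) + 253000 = -747000 + j1253000
|N| = √(488200000² + 168000000²) ≈ 5.163e+08, ∠N ≈ 161.01°
|D| = √(747000² + 1253000²) ≈ 1.4588e+06, ∠D ≈ 120.80°
|H| = 5.163e+08 / 1.4588e+06 ≈ 353.92
Gain = 20 log₁₀(353.92) ≈ 50.98 dB
∠H = 161.01° − 120.80° = 40.21°

51.0 dB, 40.2°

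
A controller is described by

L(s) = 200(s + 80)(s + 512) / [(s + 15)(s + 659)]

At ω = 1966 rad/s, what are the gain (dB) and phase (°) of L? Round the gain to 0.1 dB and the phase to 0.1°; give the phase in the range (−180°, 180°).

45.9 dB, 2.0°

At s = jω = j1966:
zero (s+80): 80 + j1966 → |·| = √(80²+1966²) = √3871556 ≈ 1967.6, ∠ = arctan(1966/80) ≈ 87.67°
zero (s+512): 512 + j1966 → |·| = √(512²+1966²) = √4127300 ≈ 2031.6, ∠ = arctan(1966/512) ≈ 75.40°
pole (s+15): 15 + j1966 → |·| = √(15²+1966²) = √3865381 ≈ 1966.1, ∠ = arctan(1966/15) ≈ 89.56°
pole (s+659): 659 + j1966 → |·| = √(659²+1966²) = √4299437 ≈ 2073.5, ∠ = arctan(1966/659) ≈ 71.47°
|L| = 200 · 3.9974e+06 / 4.0767e+06 ≈ 196.11
Gain = 20 log₁₀(196.11) ≈ 45.85 dB
∠L = 163.07° − 161.03° = 2.04°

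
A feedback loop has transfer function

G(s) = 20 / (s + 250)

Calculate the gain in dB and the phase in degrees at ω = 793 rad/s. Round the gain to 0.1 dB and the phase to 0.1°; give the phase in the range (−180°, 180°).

Substitute s = j793:
Numerator: 20 = 20 + j0
Denominator: (j793) + 250 = 250 + j793
|N| = √(20² + 0²) ≈ 20, ∠N ≈ 0.00°
|D| = √(250² + 793²) ≈ 831.47, ∠D ≈ 72.50°
|G| = 20 / 831.47 ≈ 0.024054
Gain = 20 log₁₀(0.024054) ≈ -32.38 dB
∠G = 0.00° − 72.50° = -72.50°

-32.4 dB, -72.5°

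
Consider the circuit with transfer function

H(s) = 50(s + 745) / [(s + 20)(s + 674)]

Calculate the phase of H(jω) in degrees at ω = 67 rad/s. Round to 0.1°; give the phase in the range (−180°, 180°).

At s = jω = j67:
zero (s+745): 745 + j67 → |·| = √(745²+67²) = √559514 ≈ 748.01, ∠ = arctan(67/745) ≈ 5.14°
pole (s+20): 20 + j67 → |·| = √(20²+67²) = √4889 ≈ 69.921, ∠ = arctan(67/20) ≈ 73.38°
pole (s+674): 674 + j67 → |·| = √(674²+67²) = √458765 ≈ 677.32, ∠ = arctan(67/674) ≈ 5.68°
∠H = 5.14° − 79.06° = -73.92°

-73.9°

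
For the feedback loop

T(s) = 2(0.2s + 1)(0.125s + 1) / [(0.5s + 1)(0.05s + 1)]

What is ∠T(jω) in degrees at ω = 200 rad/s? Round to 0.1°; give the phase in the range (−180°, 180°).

At ω = 200 rad/s:
zero (1 + j200·0.2) = 1 + j40 → |·| ≈ 40.012, ∠ ≈ 88.57°
zero (1 + j200·0.125) = 1 + j25 → |·| ≈ 25.02, ∠ ≈ 87.71°
pole (1 + j200·0.5) = 1 + j100 → |·| ≈ 100, ∠ ≈ 89.43°
pole (1 + j200·0.05) = 1 + j10 → |·| ≈ 10.05, ∠ ≈ 84.29°
∠T = (88.57° + 87.71°) − (89.43° + 84.29°) = 2.56°

2.6°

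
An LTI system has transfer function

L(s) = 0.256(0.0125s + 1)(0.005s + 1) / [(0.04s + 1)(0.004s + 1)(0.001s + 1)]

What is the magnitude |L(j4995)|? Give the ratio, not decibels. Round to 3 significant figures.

At ω = 4995 rad/s:
zero (1 + j4995·0.0125) = 1 + j62.4375 → |·| ≈ 62.446, ∠ ≈ 89.08°
zero (1 + j4995·0.005) = 1 + j24.975 → |·| ≈ 24.995, ∠ ≈ 87.71°
pole (1 + j4995·0.04) = 1 + j199.8 → |·| ≈ 199.8, ∠ ≈ 89.71°
pole (1 + j4995·0.004) = 1 + j19.98 → |·| ≈ 20.005, ∠ ≈ 87.13°
pole (1 + j4995·0.001) = 1 + j4.995 → |·| ≈ 5.0941, ∠ ≈ 78.68°
|L| = 0.256 · 62.446 · 24.995 / (199.8 · 20.005 · 5.0941) ≈ 0.019624

0.0196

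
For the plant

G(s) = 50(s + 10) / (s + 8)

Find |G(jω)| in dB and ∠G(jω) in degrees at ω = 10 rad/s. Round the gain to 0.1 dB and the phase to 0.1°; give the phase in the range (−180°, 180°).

At s = jω = j10:
zero (s+10): 10 + j10 → |·| = √(10²+10²) = √200 ≈ 14.142, ∠ = arctan(10/10) ≈ 45.00°
pole (s+8): 8 + j10 → |·| = √(8²+10²) = √164 ≈ 12.806, ∠ = arctan(10/8) ≈ 51.34°
|G| = 50 · 14.142 / 12.806 ≈ 55.216
Gain = 20 log₁₀(55.216) ≈ 34.84 dB
∠G = 45.00° − 51.34° = -6.34°

34.8 dB, -6.3°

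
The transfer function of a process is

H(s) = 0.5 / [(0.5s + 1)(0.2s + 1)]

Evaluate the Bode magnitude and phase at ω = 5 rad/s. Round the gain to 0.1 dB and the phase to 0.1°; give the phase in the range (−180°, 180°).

At ω = 5 rad/s:
pole (1 + j5·0.5) = 1 + j2.5 → |·| ≈ 2.6926, ∠ ≈ 68.20°
pole (1 + j5·0.2) = 1 + j1 → |·| ≈ 1.4142, ∠ ≈ 45.00°
|H| = 0.5 · 1 / (2.6926 · 1.4142) ≈ 0.13131
Gain = 20 log₁₀(0.13131) ≈ -17.63 dB
∠H = (0°) − (68.20° + 45.00°) = -113.20°

-17.6 dB, -113.2°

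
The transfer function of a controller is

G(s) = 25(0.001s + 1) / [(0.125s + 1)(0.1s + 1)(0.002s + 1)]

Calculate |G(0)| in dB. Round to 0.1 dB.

28.0 dB

G(0) = 25 · 1 / 1 = 25
20 log₁₀(25) ≈ 27.96 dB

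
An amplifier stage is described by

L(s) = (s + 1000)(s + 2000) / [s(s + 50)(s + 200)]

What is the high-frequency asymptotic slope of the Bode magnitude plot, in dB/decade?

Each pole contributes −20 dB/decade at high frequency; each zero contributes +20 dB/decade.
Net: 2 zero(s) − 3 pole(s) → -20 dB/decade.

-20 dB/decade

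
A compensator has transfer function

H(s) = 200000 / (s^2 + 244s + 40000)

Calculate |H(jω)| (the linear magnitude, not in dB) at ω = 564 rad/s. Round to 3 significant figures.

0.645

At s = jω = j564:
quadratic: (j564)² + 244·j564 + 40000 = -278096 + j137616 → |·| ≈ 3.1028e+05, ∠ ≈ 153.67°
|H| = 200000 / 3.1028e+05 ≈ 0.64458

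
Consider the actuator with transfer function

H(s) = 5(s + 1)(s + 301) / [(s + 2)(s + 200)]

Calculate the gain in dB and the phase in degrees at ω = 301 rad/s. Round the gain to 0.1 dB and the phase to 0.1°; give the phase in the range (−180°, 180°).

At s = jω = j301:
zero (s+1): 1 + j301 → |·| = √(1²+301²) = √90602 ≈ 301, ∠ = arctan(301/1) ≈ 89.81°
zero (s+301): 301 + j301 → |·| = √(301²+301²) = √181202 ≈ 425.68, ∠ = arctan(301/301) ≈ 45.00°
pole (s+2): 2 + j301 → |·| = √(2²+301²) = √90605 ≈ 301.01, ∠ = arctan(301/2) ≈ 89.62°
pole (s+200): 200 + j301 → |·| = √(200²+301²) = √130601 ≈ 361.39, ∠ = arctan(301/200) ≈ 56.40°
|H| = 5 · 1.2813e+05 / 1.0878e+05 ≈ 5.8894
Gain = 20 log₁₀(5.8894) ≈ 15.40 dB
∠H = 134.81° − 146.02° = -11.21°

15.4 dB, -11.2°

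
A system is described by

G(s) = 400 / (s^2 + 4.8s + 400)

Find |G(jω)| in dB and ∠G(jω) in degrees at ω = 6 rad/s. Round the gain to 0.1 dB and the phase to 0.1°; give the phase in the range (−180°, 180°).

At s = jω = j6:
quadratic: (j6)² + 4.8·j6 + 400 = 364 + j28.8 → |·| ≈ 365.14, ∠ ≈ 4.52°
|G| = 400 / 365.14 ≈ 1.0955
Gain = 20 log₁₀(1.0955) ≈ 0.79 dB
∠G = 0.00° − 4.52° = -4.52°

0.8 dB, -4.5°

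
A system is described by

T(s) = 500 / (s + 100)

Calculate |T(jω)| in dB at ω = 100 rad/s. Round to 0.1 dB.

11.0 dB

Substitute s = j100:
Numerator: 500 = 500 + j0
Denominator: (j100) + 100 = 100 + j100
|N| = √(500² + 0²) ≈ 500, ∠N ≈ 0.00°
|D| = √(100² + 100²) ≈ 141.42, ∠D ≈ 45.00°
|T| = 500 / 141.42 ≈ 3.5356
Gain = 20 log₁₀(3.5356) ≈ 10.97 dB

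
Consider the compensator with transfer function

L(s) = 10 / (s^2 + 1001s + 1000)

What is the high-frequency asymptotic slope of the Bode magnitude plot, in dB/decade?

-40 dB/decade

Each pole contributes −20 dB/decade at high frequency; each zero contributes +20 dB/decade.
Net: 0 zero(s) − 2 pole(s) → -40 dB/decade.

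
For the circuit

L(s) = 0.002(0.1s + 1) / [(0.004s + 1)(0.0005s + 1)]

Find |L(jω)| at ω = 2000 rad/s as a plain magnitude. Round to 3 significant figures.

At ω = 2000 rad/s:
zero (1 + j2000·0.1) = 1 + j200 → |·| ≈ 200, ∠ ≈ 89.71°
pole (1 + j2000·0.004) = 1 + j8 → |·| ≈ 8.0623, ∠ ≈ 82.87°
pole (1 + j2000·0.0005) = 1 + j1 → |·| ≈ 1.4142, ∠ ≈ 45.00°
|L| = 0.002 · 200 / (8.0623 · 1.4142) ≈ 0.035082

0.0351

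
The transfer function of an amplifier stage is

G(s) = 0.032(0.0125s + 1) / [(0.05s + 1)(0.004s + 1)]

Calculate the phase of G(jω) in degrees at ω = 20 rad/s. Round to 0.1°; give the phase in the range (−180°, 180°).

-35.5°

At ω = 20 rad/s:
zero (1 + j20·0.0125) = 1 + j0.25 → |·| ≈ 1.0308, ∠ ≈ 14.04°
pole (1 + j20·0.05) = 1 + j1 → |·| ≈ 1.4142, ∠ ≈ 45.00°
pole (1 + j20·0.004) = 1 + j0.08 → |·| ≈ 1.0032, ∠ ≈ 4.57°
∠G = (14.04°) − (45.00° + 4.57°) = -35.53°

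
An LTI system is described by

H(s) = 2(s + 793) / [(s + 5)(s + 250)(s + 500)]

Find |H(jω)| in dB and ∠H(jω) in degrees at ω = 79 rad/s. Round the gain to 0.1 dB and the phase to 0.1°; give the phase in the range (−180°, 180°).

At s = jω = j79:
zero (s+793): 793 + j79 → |·| = √(793²+79²) = √635090 ≈ 796.93, ∠ = arctan(79/793) ≈ 5.69°
pole (s+5): 5 + j79 → |·| = √(5²+79²) = √6266 ≈ 79.158, ∠ = arctan(79/5) ≈ 86.38°
pole (s+250): 250 + j79 → |·| = √(250²+79²) = √68741 ≈ 262.19, ∠ = arctan(79/250) ≈ 17.54°
pole (s+500): 500 + j79 → |·| = √(500²+79²) = √256241 ≈ 506.2, ∠ = arctan(79/500) ≈ 8.98°
|H| = 2 · 796.93 / 1.0506e+07 ≈ 0.00015171
Gain = 20 log₁₀(0.00015171) ≈ -76.38 dB
∠H = 5.69° − 112.90° = -107.21°

-76.4 dB, -107.2°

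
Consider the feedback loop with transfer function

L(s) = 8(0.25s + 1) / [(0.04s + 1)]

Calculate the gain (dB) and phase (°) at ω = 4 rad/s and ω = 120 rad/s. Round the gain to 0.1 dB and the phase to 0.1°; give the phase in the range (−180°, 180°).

At ω = 4 rad/s:
zero (1 + j4·0.25) = 1 + j1 → |·| ≈ 1.4142, ∠ ≈ 45.00°
pole (1 + j4·0.04) = 1 + j0.16 → |·| ≈ 1.0127, ∠ ≈ 9.09°
|L| = 8 · 1.4142 / (1.0127) ≈ 11.172
Gain = 20 log₁₀(11.172) ≈ 20.96 dB
∠L = (45.00°) − (9.09°) = 35.91°

At ω = 120 rad/s:
zero (1 + j120·0.25) = 1 + j30 → |·| ≈ 30.017, ∠ ≈ 88.09°
pole (1 + j120·0.04) = 1 + j4.8 → |·| ≈ 4.9031, ∠ ≈ 78.23°
|L| = 8 · 30.017 / (4.9031) ≈ 48.976
Gain = 20 log₁₀(48.976) ≈ 33.80 dB
∠L = (88.09°) − (78.23°) = 9.86°

ω = 4: 21.0 dB, 35.9°; ω = 120: 33.8 dB, 9.9°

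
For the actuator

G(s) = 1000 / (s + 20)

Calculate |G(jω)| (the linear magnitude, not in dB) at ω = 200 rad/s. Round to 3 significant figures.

At s = jω = j200:
pole (s+20): 20 + j200 → |·| = √(20²+200²) = √40400 ≈ 201, ∠ = arctan(200/20) ≈ 84.29°
|G| = 1000 / 201 ≈ 4.9751

4.98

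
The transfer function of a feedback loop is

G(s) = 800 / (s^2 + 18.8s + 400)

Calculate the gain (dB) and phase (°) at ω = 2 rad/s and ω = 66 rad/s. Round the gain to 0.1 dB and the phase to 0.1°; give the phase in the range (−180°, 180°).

At s = jω = j2:
quadratic: (j2)² + 18.8·j2 + 400 = 396 + j37.6 → |·| ≈ 397.78, ∠ ≈ 5.42°
|G| = 800 / 397.78 ≈ 2.0112
Gain = 20 log₁₀(2.0112) ≈ 6.07 dB
∠G = 0.00° − 5.42° = -5.42°

At s = jω = j66:
quadratic: (j66)² + 18.8·j66 + 400 = -3956 + j1240.8 → |·| ≈ 4146, ∠ ≈ 162.59°
|G| = 800 / 4146 ≈ 0.19296
Gain = 20 log₁₀(0.19296) ≈ -14.29 dB
∠G = 0.00° − 162.59° = -162.59°

ω = 2: 6.1 dB, -5.4°; ω = 66: -14.3 dB, -162.6°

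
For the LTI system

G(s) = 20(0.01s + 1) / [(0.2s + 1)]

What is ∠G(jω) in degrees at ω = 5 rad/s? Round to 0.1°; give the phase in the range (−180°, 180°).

At ω = 5 rad/s:
zero (1 + j5·0.01) = 1 + j0.05 → |·| ≈ 1.0012, ∠ ≈ 2.86°
pole (1 + j5·0.2) = 1 + j1 → |·| ≈ 1.4142, ∠ ≈ 45.00°
∠G = (2.86°) − (45.00°) = -42.14°

-42.1°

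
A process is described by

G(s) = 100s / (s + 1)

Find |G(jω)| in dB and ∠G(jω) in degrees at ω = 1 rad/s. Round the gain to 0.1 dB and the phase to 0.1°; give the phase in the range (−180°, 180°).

37.0 dB, 45.0°

At s = jω = j1:
zero at origin: s = j1 → |·| = 1, ∠ = 90.00°
pole (s+1): 1 + j1 → |·| = √(1²+1²) = √2 ≈ 1.4142, ∠ = arctan(1/1) ≈ 45.00°
|G| = 100 · 1 / 1.4142 ≈ 70.711
Gain = 20 log₁₀(70.711) ≈ 36.99 dB
∠G = 90.00° − 45.00° = 45.00°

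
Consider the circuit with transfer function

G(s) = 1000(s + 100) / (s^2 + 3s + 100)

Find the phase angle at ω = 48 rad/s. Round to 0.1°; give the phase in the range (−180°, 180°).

-150.6°

At s = jω = j48:
zero (s+100): 100 + j48 → |·| = √(100²+48²) = √12304 ≈ 110.92, ∠ = arctan(48/100) ≈ 25.64°
quadratic: (j48)² + 3·j48 + 100 = -2204 + j144 → |·| ≈ 2208.7, ∠ ≈ 176.26°
∠G = 25.64° − 176.26° = -150.62°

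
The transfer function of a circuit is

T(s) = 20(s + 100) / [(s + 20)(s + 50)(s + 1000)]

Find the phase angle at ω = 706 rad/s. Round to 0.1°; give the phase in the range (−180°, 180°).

At s = jω = j706:
zero (s+100): 100 + j706 → |·| = √(100²+706²) = √508436 ≈ 713.05, ∠ = arctan(706/100) ≈ 81.94°
pole (s+20): 20 + j706 → |·| = √(20²+706²) = √498836 ≈ 706.28, ∠ = arctan(706/20) ≈ 88.38°
pole (s+50): 50 + j706 → |·| = √(50²+706²) = √500936 ≈ 707.77, ∠ = arctan(706/50) ≈ 85.95°
pole (s+1000): 1000 + j706 → |·| = √(1000²+706²) = √1498436 ≈ 1224.1, ∠ = arctan(706/1000) ≈ 35.22°
∠T = 81.94° − 209.55° = -127.61°

-127.6°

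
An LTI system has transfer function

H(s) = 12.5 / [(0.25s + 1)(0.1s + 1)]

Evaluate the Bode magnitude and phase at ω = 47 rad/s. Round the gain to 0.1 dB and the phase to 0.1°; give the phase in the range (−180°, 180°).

At ω = 47 rad/s:
pole (1 + j47·0.25) = 1 + j11.75 → |·| ≈ 11.792, ∠ ≈ 85.14°
pole (1 + j47·0.1) = 1 + j4.7 → |·| ≈ 4.8052, ∠ ≈ 77.99°
|H| = 12.5 · 1 / (11.792 · 4.8052) ≈ 0.2206
Gain = 20 log₁₀(0.2206) ≈ -13.13 dB
∠H = (0°) − (85.14° + 77.99°) = -163.13°

-13.1 dB, -163.1°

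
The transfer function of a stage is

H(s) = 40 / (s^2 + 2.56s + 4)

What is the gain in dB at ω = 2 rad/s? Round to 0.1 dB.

At s = jω = j2:
quadratic: (j2)² + 2.56·j2 + 4 = 0 + j5.12 → |·| ≈ 5.12, ∠ ≈ 90.00°
|H| = 40 / 5.12 ≈ 7.8125
Gain = 20 log₁₀(7.8125) ≈ 17.86 dB

17.9 dB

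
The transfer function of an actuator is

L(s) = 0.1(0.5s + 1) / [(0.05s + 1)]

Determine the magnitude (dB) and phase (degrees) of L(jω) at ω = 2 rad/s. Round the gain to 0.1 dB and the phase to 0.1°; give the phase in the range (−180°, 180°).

-17.0 dB, 39.3°

At ω = 2 rad/s:
zero (1 + j2·0.5) = 1 + j1 → |·| ≈ 1.4142, ∠ ≈ 45.00°
pole (1 + j2·0.05) = 1 + j0.1 → |·| ≈ 1.005, ∠ ≈ 5.71°
|L| = 0.1 · 1.4142 / (1.005) ≈ 0.14072
Gain = 20 log₁₀(0.14072) ≈ -17.03 dB
∠L = (45.00°) − (5.71°) = 39.29°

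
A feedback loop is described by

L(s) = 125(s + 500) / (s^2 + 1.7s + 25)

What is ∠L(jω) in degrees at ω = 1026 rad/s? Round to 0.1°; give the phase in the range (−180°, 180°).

At s = jω = j1026:
zero (s+500): 500 + j1026 → |·| = √(500²+1026²) = √1302676 ≈ 1141.3, ∠ = arctan(1026/500) ≈ 64.02°
quadratic: (j1026)² + 1.7·j1026 + 25 = -1052651 + j1744.2 → |·| ≈ 1.0527e+06, ∠ ≈ 179.91°
∠L = 64.02° − 179.91° = -115.89°

-115.9°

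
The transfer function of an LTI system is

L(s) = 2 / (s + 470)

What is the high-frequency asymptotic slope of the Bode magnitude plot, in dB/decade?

-20 dB/decade

Each pole contributes −20 dB/decade at high frequency; each zero contributes +20 dB/decade.
Net: 0 zero(s) − 1 pole(s) → -20 dB/decade.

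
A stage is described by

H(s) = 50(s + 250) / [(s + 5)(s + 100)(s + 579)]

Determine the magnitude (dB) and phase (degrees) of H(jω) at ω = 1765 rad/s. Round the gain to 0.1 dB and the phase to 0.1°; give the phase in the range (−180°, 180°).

-96.3 dB, -166.5°

At s = jω = j1765:
zero (s+250): 250 + j1765 → |·| = √(250²+1765²) = √3177725 ≈ 1782.6, ∠ = arctan(1765/250) ≈ 81.94°
pole (s+5): 5 + j1765 → |·| = √(5²+1765²) = √3115250 ≈ 1765, ∠ = arctan(1765/5) ≈ 89.84°
pole (s+100): 100 + j1765 → |·| = √(100²+1765²) = √3125225 ≈ 1767.8, ∠ = arctan(1765/100) ≈ 86.76°
pole (s+579): 579 + j1765 → |·| = √(579²+1765²) = √3450466 ≈ 1857.5, ∠ = arctan(1765/579) ≈ 71.84°
|H| = 50 · 1782.6 / 5.7957e+09 ≈ 1.5379e-05
Gain = 20 log₁₀(1.5379e-05) ≈ -96.26 dB
∠H = 81.94° − 248.44° = -166.50°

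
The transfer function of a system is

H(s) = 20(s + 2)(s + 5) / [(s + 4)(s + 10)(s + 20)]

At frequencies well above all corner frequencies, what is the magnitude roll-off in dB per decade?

Each pole contributes −20 dB/decade at high frequency; each zero contributes +20 dB/decade.
Net: 2 zero(s) − 3 pole(s) → -20 dB/decade.

-20 dB/decade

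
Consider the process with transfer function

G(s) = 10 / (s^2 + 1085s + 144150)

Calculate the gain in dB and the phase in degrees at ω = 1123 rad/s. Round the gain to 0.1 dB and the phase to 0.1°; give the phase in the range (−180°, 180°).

Substitute s = j1123:
Numerator: 10 = 10 + j0
Denominator: (j1123)^2 + 1085(j1123) + 144150 = -1116979 + j1218455
|N| = √(10² + 0²) ≈ 10, ∠N ≈ 0.00°
|D| = √(1116979² + 1218455²) ≈ 1.653e+06, ∠D ≈ 132.51°
|G| = 10 / 1.653e+06 ≈ 6.0496e-06
Gain = 20 log₁₀(6.0496e-06) ≈ -104.37 dB
∠G = 0.00° − 132.51° = -132.51°

-104.4 dB, -132.5°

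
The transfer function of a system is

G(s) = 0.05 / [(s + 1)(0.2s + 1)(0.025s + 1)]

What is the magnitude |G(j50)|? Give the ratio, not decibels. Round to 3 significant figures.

At ω = 50 rad/s:
pole (1 + j50·1) = 1 + j50 → |·| ≈ 50.01, ∠ ≈ 88.85°
pole (1 + j50·0.2) = 1 + j10 → |·| ≈ 10.05, ∠ ≈ 84.29°
pole (1 + j50·0.025) = 1 + j1.25 → |·| ≈ 1.6008, ∠ ≈ 51.34°
|G| = 0.05 · 1 / (50.01 · 10.05 · 1.6008) ≈ 6.2146e-05

6.21e-05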